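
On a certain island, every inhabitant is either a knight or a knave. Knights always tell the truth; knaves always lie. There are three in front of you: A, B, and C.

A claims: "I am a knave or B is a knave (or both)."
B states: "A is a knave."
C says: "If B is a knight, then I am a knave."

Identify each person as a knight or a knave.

A: knight, B: knave, C: knight

Consider A. Suppose A is a knave.
Then A's own statement would have to be false, but it can't be — contradiction.
So A is a knight.
With that fixed, B's statement is false, so B is a knave.
With that fixed, C's statement is true, so C is a knight.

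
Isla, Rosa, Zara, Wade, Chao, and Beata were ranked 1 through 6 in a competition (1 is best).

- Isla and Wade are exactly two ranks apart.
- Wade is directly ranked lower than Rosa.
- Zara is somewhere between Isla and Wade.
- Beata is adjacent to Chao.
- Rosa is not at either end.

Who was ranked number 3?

With clues 1–3, Beata, Chao, and Isla are ruled out for rank 3.
With clues 1–4, Wade is ruled out for rank 3.
With clues 1–5, Zara is ruled out for rank 3.
So rank 3 is Rosa.

Rosa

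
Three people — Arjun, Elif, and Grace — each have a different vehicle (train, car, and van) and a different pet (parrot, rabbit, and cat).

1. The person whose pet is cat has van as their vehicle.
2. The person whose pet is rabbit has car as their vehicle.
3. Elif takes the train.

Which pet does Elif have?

parrot

With clues 1–3, cat and rabbit are impossible for Elif's pet.
That leaves parrot.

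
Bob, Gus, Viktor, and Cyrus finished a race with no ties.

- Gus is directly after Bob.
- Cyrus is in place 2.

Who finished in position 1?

With clue 1, Gus is ruled out for place 1.
With clues 1–2, Bob and Cyrus are ruled out for place 1.
So place 1 is Viktor.

Viktor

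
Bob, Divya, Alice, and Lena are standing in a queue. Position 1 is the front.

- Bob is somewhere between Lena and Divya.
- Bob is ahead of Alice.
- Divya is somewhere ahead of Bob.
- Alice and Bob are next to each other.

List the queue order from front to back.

Divya, Bob, Alice, Lena

From clue 1: Bob is in {2,3}.
From clues 1–2: Bob → position 2.
From clues 1–3: Divya → position 1.
From clues 1–4: Alice → position 3, Lena → position 4.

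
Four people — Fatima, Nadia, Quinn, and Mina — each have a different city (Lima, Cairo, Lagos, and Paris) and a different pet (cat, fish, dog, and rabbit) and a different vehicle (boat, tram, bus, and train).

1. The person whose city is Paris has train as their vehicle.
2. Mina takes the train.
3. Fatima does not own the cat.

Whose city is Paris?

With clues 1–2, Fatima, Nadia, and Quinn are impossible for the one with city Paris.
That leaves Mina.

Mina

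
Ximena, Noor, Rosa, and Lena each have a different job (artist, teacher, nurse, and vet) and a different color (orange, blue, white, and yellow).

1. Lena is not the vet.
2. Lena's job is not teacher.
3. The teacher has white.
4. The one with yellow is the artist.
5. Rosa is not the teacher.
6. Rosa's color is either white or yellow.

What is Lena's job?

Clue 1 rules out vet for Lena's job.
With clues 1–2, teacher is impossible for Lena's job.
With clues 1–6, artist is impossible for Lena's job.
That leaves nurse.

nurse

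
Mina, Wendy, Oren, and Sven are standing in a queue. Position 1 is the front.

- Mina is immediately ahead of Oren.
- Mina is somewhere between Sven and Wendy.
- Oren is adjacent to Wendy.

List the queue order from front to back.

Sven, Mina, Oren, Wendy

From clue 1: Mina is in {1,2,3}.
From clues 1–2: Mina → position 2, Oren → position 3.
From clues 1–3: Sven → position 1, Wendy → position 4.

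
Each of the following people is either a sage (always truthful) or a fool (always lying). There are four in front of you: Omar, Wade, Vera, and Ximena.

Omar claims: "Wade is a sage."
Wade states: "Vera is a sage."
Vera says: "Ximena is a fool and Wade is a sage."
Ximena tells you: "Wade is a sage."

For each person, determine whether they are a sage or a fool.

Consider Omar. Suppose Omar is a sage.
Then no assignment of the remaining roles makes every statement match its speaker's type — contradiction.
So Omar is a fool.
Consider Wade. Suppose Wade is a sage.
Then Omar's statement comes out true, contradicting Omar being a fool.
So Wade is a fool.
With that fixed, Vera's statement is false, so Vera is a fool.
With that fixed, Ximena's statement is false, so Ximena is a fool.

Omar: fool, Wade: fool, Vera: fool, Ximena: fool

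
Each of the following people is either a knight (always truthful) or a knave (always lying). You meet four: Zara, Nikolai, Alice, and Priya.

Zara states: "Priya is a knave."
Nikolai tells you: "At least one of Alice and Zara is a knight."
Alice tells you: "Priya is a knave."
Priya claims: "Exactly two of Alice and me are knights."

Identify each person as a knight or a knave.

Consider Zara. Suppose Zara is a knave.
Then no assignment of the remaining roles makes every statement match its speaker's type — contradiction.
So Zara is a knight.
With that fixed, Nikolai's statement is true, so Nikolai is a knight.
Consider Alice. Suppose Alice is a knave.
Then no assignment of the remaining roles makes every statement match its speaker's type — contradiction.
So Alice is a knight.
Consider Priya. Suppose Priya is a knight.
Then Zara's statement comes out false, contradicting Zara being a knight.
So Priya is a knave.

Zara: knight, Nikolai: knight, Alice: knight, Priya: knave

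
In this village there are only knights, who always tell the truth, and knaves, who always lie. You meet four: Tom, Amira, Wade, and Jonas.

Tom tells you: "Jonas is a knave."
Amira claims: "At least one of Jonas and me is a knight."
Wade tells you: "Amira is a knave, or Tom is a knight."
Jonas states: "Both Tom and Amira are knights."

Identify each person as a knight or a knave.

Consider Tom. Suppose Tom is a knave.
Then no assignment of the remaining roles makes every statement match its speaker's type — contradiction.
So Tom is a knight.
With that fixed, Wade's statement is true, so Wade is a knight.
Consider Amira. Suppose Amira is a knight.
Then no assignment of the remaining roles makes every statement match its speaker's type — contradiction.
So Amira is a knave.
With that fixed, Jonas's statement is false, so Jonas is a knave.

Tom: knight, Amira: knave, Wade: knight, Jonas: knave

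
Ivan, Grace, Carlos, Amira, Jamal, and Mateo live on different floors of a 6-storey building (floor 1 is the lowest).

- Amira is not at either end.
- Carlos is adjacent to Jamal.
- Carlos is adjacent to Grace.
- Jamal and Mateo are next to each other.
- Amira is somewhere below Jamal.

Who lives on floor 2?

Amira

With clues 1–4, Grace, Ivan, and Mateo are ruled out for floor 2.
With clues 1–5, Carlos and Jamal are ruled out for floor 2.
So floor 2 is Amira.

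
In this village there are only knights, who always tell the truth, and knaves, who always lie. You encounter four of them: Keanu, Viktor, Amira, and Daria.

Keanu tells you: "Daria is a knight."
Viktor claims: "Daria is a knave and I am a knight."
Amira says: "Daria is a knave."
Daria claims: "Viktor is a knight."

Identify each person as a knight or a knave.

Keanu: knave, Viktor: knave, Amira: knight, Daria: knave

Consider Keanu. Suppose Keanu is a knight.
Then no assignment of the remaining roles makes every statement match its speaker's type — contradiction.
So Keanu is a knave.
Consider Viktor. Suppose Viktor is a knight.
Then no assignment of the remaining roles makes every statement match its speaker's type — contradiction.
So Viktor is a knave.
With that fixed, Daria's statement is false, so Daria is a knave.
With that fixed, Amira's statement is true, so Amira is a knight.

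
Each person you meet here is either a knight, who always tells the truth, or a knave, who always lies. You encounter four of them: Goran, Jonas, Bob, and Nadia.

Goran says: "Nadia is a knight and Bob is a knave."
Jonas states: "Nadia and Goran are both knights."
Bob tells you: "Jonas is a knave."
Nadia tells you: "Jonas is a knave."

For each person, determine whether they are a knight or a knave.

Goran: knave, Jonas: knave, Bob: knight, Nadia: knight

Consider Goran. Suppose Goran is a knight.
Then no assignment of the remaining roles makes every statement match its speaker's type — contradiction.
So Goran is a knave.
With that fixed, Jonas's statement is false, so Jonas is a knave.
With that fixed, Bob's statement is true, so Bob is a knight.
With that fixed, Nadia's statement is true, so Nadia is a knight.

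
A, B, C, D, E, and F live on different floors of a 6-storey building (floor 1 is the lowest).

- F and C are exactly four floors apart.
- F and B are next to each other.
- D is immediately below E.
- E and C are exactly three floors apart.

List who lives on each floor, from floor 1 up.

From clue 1: C is in {1,2,5,6}.
From clues 1–3: D is in {2,3,4}.
From clues 1–4: C → floor 1, A → floor 2, D → floor 3, E → floor 4, F → floor 5, B → floor 6.

C, A, D, E, F, B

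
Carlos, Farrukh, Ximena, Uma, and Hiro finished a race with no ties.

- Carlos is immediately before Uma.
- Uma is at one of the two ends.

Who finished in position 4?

Carlos

With clues 1–2, Farrukh, Hiro, Uma, and Ximena are ruled out for place 4.
So place 4 is Carlos.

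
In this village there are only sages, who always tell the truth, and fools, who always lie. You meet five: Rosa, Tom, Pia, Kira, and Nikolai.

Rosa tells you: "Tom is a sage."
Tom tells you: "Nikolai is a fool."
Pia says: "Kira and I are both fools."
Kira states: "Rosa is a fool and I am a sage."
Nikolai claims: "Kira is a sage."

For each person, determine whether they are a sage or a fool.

Consider Rosa. Suppose Rosa is a sage.
Then no assignment of the remaining roles makes every statement match its speaker's type — contradiction.
So Rosa is a fool.
Consider Tom. Suppose Tom is a sage.
Then Rosa's statement comes out true, contradicting Rosa being a fool.
So Tom is a fool.
Consider Pia. Suppose Pia is a sage.
Then Pia's own statement would have to be true, but it can't be — contradiction.
So Pia is a fool.
Consider Kira. Suppose Kira is a fool.
Then Pia's statement comes out true, contradicting Pia being a fool.
So Kira is a sage.
With that fixed, Nikolai's statement is true, so Nikolai is a sage.

Rosa: fool, Tom: fool, Pia: fool, Kira: sage, Nikolai: sage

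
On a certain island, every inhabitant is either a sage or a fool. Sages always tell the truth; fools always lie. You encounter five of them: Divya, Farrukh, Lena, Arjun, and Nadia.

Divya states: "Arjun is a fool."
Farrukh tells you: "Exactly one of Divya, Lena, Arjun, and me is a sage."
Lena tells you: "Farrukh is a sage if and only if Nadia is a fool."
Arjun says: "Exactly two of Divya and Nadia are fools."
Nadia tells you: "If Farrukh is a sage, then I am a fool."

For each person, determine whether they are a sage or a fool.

Consider Divya. Suppose Divya is a fool.
Then no assignment of the remaining roles makes every statement match its speaker's type — contradiction.
So Divya is a sage.
With that fixed, Arjun's statement is false, so Arjun is a fool.
Consider Farrukh. Suppose Farrukh is a sage.
Then Farrukh's own statement would have to be true, but it can't be — contradiction.
So Farrukh is a fool.
With that fixed, Nadia's statement is true, so Nadia is a sage.
With that fixed, Lena's statement is true, so Lena is a sage.

Divya: sage, Farrukh: fool, Lena: sage, Arjun: fool, Nadia: sage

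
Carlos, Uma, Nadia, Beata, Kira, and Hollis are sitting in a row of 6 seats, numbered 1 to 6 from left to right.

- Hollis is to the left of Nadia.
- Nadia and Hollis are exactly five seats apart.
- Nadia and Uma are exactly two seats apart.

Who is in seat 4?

Uma

With clues 1–2, Hollis and Nadia are ruled out for seat 4.
With clues 1–3, Beata, Carlos, and Kira are ruled out for seat 4.
So seat 4 is Uma.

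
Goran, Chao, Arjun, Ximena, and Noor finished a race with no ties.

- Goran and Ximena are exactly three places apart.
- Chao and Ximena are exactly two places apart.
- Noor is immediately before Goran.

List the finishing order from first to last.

Noor, Goran, Chao, Arjun, Ximena

From clue 1: Goran is in {1,2,4,5}.
From clues 1–2: Chao is in {2,3,4}.
From clues 1–3: Noor → place 1, Goran → place 2, Chao → place 3, Arjun → place 4, Ximena → place 5.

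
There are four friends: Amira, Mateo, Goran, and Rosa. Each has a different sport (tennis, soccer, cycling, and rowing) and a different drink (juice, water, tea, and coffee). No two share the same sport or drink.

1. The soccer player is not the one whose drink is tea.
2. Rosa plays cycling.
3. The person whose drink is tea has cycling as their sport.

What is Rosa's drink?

With clues 1–3, coffee, juice, and water are impossible for Rosa's drink.
That leaves tea.

tea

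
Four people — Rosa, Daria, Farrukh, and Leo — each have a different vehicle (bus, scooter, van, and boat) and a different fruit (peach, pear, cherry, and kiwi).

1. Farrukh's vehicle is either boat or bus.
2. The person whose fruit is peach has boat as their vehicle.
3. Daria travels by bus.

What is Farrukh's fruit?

peach

With clues 1–3, cherry, kiwi, and pear are impossible for Farrukh's fruit.
That leaves peach.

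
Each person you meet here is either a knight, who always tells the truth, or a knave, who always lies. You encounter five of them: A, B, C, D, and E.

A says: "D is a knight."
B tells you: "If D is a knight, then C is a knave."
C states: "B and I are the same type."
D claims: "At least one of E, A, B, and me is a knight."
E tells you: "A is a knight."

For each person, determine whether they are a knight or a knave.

Consider A. Suppose A is a knave.
Then no assignment of the remaining roles makes every statement match its speaker's type — contradiction.
So A is a knight.
With that fixed, D's statement is true, so D is a knight.
With that fixed, E's statement is true, so E is a knight.
Consider B. Suppose B is a knave.
Then whichever role C has, C's statement has the wrong truth value — contradiction.
So B is a knight.
Consider C. Suppose C is a knight.
Then B's statement comes out false, contradicting B being a knight.
So C is a knave.

A: knight, B: knight, C: knave, D: knight, E: knight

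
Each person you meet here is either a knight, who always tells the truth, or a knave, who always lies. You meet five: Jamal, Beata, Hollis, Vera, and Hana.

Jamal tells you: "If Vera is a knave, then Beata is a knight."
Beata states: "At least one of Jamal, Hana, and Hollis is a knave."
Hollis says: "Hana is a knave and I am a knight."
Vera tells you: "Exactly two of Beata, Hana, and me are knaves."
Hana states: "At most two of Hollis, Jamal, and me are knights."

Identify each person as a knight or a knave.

Consider Jamal. Suppose Jamal is a knave.
Then no assignment of the remaining roles makes every statement match its speaker's type — contradiction.
So Jamal is a knight.
Consider Beata. Suppose Beata is a knave.
Then no assignment of the remaining roles makes every statement match its speaker's type — contradiction.
So Beata is a knight.
Consider Hollis. Suppose Hollis is a knight.
Then whichever role Hana has, Hana's statement has the wrong truth value — contradiction.
So Hollis is a knave.
With that fixed, Hana's statement is true, so Hana is a knight.
With that fixed, Vera's statement is false, so Vera is a knave.

Jamal: knight, Beata: knight, Hollis: knave, Vera: knave, Hana: knight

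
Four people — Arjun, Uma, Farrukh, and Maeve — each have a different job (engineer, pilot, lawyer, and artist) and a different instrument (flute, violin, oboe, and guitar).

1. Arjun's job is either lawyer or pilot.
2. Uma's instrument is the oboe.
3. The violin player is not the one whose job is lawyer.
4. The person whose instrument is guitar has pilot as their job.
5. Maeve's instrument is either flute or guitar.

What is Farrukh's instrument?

With clues 1–2, oboe is impossible for Farrukh's instrument.
With clues 1–5, flute and guitar are impossible for Farrukh's instrument.
That leaves violin.

violin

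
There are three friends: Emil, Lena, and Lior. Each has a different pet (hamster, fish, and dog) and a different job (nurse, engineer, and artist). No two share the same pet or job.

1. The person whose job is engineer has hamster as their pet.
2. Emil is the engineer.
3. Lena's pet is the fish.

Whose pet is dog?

With clues 1–2, Emil is impossible for the one with pet dog.
With clues 1–3, Lena is impossible for the one with pet dog.
That leaves Lior.

Lior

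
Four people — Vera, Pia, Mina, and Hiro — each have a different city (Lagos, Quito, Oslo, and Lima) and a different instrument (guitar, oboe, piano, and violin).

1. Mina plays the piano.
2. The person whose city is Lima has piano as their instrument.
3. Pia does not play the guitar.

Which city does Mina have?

Lima

With clues 1–2, Lagos, Oslo, and Quito are impossible for Mina's city.
That leaves Lima.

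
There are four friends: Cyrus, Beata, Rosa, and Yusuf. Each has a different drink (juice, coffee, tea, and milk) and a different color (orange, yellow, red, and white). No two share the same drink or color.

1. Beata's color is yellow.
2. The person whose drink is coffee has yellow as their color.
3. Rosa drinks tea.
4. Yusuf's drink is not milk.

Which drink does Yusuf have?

juice

With clues 1–2, coffee is impossible for Yusuf's drink.
With clues 1–3, tea is impossible for Yusuf's drink.
With clues 1–4, milk is impossible for Yusuf's drink.
That leaves juice.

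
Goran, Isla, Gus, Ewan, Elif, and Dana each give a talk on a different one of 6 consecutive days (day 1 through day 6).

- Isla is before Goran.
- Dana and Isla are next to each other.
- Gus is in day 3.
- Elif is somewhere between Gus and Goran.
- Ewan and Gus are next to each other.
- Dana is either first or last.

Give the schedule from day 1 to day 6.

From clue 1: Goran is in {2,3,4,5,6}.
From clues 1–2: Goran is in {3,4,5,6}.
From clues 1–3: Gus → day 3.
From clues 1–4: Goran is in {5,6}.
From clues 1–5: Ewan → day 4, Elif → day 5, Goran → day 6.
From clues 1–6: Dana → day 1, Isla → day 2.

Dana, Isla, Gus, Ewan, Elif, Goran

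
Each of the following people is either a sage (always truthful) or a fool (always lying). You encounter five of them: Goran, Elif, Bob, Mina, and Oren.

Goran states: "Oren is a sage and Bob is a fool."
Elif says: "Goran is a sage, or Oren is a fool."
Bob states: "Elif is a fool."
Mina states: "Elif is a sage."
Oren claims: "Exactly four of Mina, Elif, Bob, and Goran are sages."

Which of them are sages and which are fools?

Consider Goran. Suppose Goran is a sage.
Then no assignment of the remaining roles makes every statement match its speaker's type — contradiction.
So Goran is a fool.
With that fixed, Oren's statement is false, so Oren is a fool.
With that fixed, Elif's statement is true, so Elif is a sage.
With that fixed, Bob's statement is false, so Bob is a fool.
With that fixed, Mina's statement is true, so Mina is a sage.

Goran: fool, Elif: sage, Bob: fool, Mina: sage, Oren: fool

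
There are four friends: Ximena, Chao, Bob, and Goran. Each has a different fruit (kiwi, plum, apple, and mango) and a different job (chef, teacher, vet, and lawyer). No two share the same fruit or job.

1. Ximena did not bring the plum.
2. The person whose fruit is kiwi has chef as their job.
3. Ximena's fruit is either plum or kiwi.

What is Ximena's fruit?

Clue 1 rules out plum for Ximena's fruit.
With clues 1–3, apple and mango are impossible for Ximena's fruit.
That leaves kiwi.

kiwi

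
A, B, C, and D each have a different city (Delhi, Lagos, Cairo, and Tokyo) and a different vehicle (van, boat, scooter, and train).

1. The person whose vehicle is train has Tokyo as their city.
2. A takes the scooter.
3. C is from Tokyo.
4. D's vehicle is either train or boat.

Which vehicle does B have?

van

With clues 1–2, scooter is impossible for B's vehicle.
With clues 1–3, train is impossible for B's vehicle.
With clues 1–4, boat is impossible for B's vehicle.
That leaves van.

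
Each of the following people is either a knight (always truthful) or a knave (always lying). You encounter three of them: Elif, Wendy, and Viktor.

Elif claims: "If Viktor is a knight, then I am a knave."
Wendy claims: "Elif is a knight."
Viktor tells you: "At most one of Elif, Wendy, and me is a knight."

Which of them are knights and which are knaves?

Elif: knight, Wendy: knight, Viktor: knave

Consider Elif. Suppose Elif is a knave.
Then Elif's own statement would have to be false, but it can't be — contradiction.
So Elif is a knight.
With that fixed, Wendy's statement is true, so Wendy is a knight.
With that fixed, Viktor's statement is false, so Viktor is a knave.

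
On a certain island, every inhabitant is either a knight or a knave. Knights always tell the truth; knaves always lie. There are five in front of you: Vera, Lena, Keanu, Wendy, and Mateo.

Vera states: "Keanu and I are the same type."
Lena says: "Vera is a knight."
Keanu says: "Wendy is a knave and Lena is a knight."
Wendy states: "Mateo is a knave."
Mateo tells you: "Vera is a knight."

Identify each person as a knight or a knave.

Consider Vera. Suppose Vera is a knave.
Then no assignment of the remaining roles makes every statement match its speaker's type — contradiction.
So Vera is a knight.
With that fixed, Lena's statement is true, so Lena is a knight.
With that fixed, Mateo's statement is true, so Mateo is a knight.
With that fixed, Wendy's statement is false, so Wendy is a knave.
With that fixed, Keanu's statement is true, so Keanu is a knight.

Vera: knight, Lena: knight, Keanu: knight, Wendy: knave, Mateo: knight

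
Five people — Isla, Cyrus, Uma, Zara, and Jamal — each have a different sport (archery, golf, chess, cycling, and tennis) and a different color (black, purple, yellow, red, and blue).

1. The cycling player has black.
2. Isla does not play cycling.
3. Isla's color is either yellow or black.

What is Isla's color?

yellow

With clues 1–2, black is impossible for Isla's color.
With clues 1–3, blue, purple, and red are impossible for Isla's color.
That leaves yellow.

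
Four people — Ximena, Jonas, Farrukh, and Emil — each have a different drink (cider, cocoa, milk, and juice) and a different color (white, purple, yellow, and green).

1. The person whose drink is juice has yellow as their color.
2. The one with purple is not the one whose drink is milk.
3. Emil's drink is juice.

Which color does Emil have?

With clues 1–3, green, purple, and white are impossible for Emil's color.
That leaves yellow.

yellow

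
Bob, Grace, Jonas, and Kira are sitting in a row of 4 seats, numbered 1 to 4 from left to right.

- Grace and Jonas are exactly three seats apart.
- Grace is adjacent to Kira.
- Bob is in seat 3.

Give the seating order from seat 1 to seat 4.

From clue 1: Bob is in {2,3}.
From clues 1–3: Grace → seat 1, Kira → seat 2, Bob → seat 3, Jonas → seat 4.

Grace, Kira, Bob, Jonas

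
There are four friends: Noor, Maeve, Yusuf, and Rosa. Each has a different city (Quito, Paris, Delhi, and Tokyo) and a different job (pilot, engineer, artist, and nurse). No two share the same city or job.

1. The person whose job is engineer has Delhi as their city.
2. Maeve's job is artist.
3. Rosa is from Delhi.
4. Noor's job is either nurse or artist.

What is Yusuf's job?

pilot

With clues 1–2, artist is impossible for Yusuf's job.
With clues 1–3, engineer is impossible for Yusuf's job.
With clues 1–4, nurse is impossible for Yusuf's job.
That leaves pilot.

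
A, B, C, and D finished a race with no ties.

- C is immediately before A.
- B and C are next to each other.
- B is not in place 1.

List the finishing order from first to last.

D, B, C, A

From clue 1: A is in {2,3,4}.
From clues 1–2: A is in {3,4}.
From clues 1–3: D → place 1, B → place 2, C → place 3, A → place 4.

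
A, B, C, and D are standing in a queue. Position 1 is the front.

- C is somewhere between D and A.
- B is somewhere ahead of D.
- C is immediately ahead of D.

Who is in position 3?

With clues 1–2, A and D are ruled out for position 3.
With clues 1–3, B is ruled out for position 3.
So position 3 is C.

C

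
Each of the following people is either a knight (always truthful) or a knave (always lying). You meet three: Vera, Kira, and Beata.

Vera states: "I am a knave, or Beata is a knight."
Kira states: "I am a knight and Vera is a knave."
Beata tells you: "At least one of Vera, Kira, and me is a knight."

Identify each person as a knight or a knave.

Consider Vera. Suppose Vera is a knave.
Then Vera's own statement would have to be false, but it can't be — contradiction.
So Vera is a knight.
With that fixed, Kira's statement is false, so Kira is a knave.
With that fixed, Beata's statement is true, so Beata is a knight.

Vera: knight, Kira: knave, Beata: knight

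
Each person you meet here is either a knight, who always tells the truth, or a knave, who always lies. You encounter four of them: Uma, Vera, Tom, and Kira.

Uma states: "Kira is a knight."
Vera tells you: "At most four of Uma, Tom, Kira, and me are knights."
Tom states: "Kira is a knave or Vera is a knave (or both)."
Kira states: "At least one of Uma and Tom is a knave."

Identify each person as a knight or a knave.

Regardless of anyone's role, Vera's statement is true, so Vera is a knight.
Consider Uma. Suppose Uma is a knave.
Then no assignment of the remaining roles makes every statement match its speaker's type — contradiction.
So Uma is a knight.
Consider Tom. Suppose Tom is a knight.
Then no assignment of the remaining roles makes every statement match its speaker's type — contradiction.
So Tom is a knave.
With that fixed, Kira's statement is true, so Kira is a knight.

Uma: knight, Vera: knight, Tom: knave, Kira: knight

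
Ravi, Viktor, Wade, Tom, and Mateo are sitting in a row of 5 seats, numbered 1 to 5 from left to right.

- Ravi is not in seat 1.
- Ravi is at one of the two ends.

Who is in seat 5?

Ravi

With clues 1–2, Mateo, Tom, Viktor, and Wade are ruled out for seat 5.
So seat 5 is Ravi.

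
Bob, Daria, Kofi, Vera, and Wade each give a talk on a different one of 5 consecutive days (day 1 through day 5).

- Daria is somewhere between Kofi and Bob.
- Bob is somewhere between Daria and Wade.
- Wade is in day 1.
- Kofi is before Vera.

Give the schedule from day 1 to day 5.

From clue 1: Daria is in {2,3,4}.
From clues 1–2: Bob is in {2,3,4}.
From clues 1–3: Wade → day 1.
From clues 1–4: Bob → day 2, Daria → day 3, Kofi → day 4, Vera → day 5.

Wade, Bob, Daria, Kofi, Vera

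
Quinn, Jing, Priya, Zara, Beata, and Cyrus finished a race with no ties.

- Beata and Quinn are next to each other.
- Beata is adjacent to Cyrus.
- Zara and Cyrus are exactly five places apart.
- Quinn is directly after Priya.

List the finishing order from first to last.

From clues 1–2: Beata is in {2,3,4,5}.
From clues 1–3: Quinn is in {3,4}.
From clues 1–4: Zara → place 1, Jing → place 2, Priya → place 3, Quinn → place 4, Beata → place 5, Cyrus → place 6.

Zara, Jing, Priya, Quinn, Beata, Cyrus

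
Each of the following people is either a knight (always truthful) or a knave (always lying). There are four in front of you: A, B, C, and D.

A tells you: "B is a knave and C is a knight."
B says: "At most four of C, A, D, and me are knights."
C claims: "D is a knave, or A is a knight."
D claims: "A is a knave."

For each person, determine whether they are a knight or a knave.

Regardless of anyone's role, B's statement is true, so B is a knight.
With that fixed, A's statement is false, so A is a knave.
With that fixed, D's statement is true, so D is a knight.
With that fixed, C's statement is false, so C is a knave.

A: knave, B: knight, C: knave, D: knight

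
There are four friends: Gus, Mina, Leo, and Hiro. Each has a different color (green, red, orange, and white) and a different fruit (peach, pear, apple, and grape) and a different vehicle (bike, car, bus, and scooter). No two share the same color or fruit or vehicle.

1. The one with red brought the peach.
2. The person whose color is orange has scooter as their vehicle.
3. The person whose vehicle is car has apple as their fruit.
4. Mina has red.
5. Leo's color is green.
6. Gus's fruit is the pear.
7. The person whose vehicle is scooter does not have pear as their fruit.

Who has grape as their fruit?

Hiro

With clues 1–4, Mina is impossible for the one with fruit grape.
With clues 1–6, Gus is impossible for the one with fruit grape.
With clues 1–7, Leo is impossible for the one with fruit grape.
That leaves Hiro.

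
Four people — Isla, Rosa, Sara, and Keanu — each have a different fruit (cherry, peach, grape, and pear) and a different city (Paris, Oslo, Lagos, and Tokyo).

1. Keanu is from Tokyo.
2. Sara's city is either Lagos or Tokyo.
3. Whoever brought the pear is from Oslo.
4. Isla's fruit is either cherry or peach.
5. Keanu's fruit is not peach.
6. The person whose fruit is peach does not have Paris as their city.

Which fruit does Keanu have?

grape

With clues 1–3, pear is impossible for Keanu's fruit.
With clues 1–5, peach is impossible for Keanu's fruit.
With clues 1–6, cherry is impossible for Keanu's fruit.
That leaves grape.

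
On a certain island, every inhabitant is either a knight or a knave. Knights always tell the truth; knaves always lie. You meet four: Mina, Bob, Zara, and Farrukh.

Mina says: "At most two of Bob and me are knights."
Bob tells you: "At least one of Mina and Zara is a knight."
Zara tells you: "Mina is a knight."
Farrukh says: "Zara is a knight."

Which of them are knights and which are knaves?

Mina: knight, Bob: knight, Zara: knight, Farrukh: knight

Regardless of anyone's role, Mina's statement is true, so Mina is a knight.
With that fixed, Bob's statement is true, so Bob is a knight.
With that fixed, Zara's statement is true, so Zara is a knight.
With that fixed, Farrukh's statement is true, so Farrukh is a knight.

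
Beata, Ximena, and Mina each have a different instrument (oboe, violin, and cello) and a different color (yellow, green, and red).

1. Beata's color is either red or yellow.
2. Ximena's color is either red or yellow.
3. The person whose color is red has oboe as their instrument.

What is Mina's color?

green

With clues 1–2, red and yellow are impossible for Mina's color.
That leaves green.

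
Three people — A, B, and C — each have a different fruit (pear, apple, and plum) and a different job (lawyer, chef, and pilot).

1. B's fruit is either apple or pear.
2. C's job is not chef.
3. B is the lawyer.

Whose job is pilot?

C

With clues 1–3, A and B are impossible for the one with job pilot.
That leaves C.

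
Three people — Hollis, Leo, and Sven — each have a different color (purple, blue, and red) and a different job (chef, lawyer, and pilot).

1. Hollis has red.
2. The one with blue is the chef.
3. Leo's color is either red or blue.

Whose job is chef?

Leo

With clues 1–2, Hollis is impossible for the one with job chef.
With clues 1–3, Sven is impossible for the one with job chef.
That leaves Leo.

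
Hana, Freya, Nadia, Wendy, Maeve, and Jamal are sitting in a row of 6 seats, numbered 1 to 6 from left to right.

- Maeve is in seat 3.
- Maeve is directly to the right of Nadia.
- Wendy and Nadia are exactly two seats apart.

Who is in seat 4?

Wendy

With clue 1, Maeve is ruled out for seat 4.
With clues 1–2, Nadia is ruled out for seat 4.
With clues 1–3, Freya, Hana, and Jamal are ruled out for seat 4.
So seat 4 is Wendy.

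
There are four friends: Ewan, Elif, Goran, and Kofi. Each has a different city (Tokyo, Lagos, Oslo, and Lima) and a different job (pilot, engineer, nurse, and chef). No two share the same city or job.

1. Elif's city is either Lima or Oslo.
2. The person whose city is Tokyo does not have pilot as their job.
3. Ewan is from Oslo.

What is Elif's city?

Lima

Clue 1 rules out Lagos and Tokyo for Elif's city.
With clues 1–3, Oslo is impossible for Elif's city.
That leaves Lima.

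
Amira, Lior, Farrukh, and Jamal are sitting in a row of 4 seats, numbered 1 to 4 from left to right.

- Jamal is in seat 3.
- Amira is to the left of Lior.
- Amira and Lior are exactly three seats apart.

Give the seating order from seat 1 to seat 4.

From clue 1: Jamal → seat 3.
From clues 1–2: Amira is in {1,2}.
From clues 1–3: Amira → seat 1, Farrukh → seat 2, Lior → seat 4.

Amira, Farrukh, Jamal, Lior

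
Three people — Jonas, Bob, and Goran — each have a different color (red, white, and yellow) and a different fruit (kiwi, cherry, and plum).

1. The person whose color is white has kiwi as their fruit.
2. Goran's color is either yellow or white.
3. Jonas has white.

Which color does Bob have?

red

With clues 1–3, white and yellow are impossible for Bob's color.
That leaves red.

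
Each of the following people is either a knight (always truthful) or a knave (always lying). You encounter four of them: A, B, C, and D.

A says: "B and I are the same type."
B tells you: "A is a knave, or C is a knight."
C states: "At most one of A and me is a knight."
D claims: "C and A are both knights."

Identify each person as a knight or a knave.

A: knave, B: knight, C: knight, D: knave

Consider A. Suppose A is a knight.
Then whichever role C has, C's statement has the wrong truth value — contradiction.
So A is a knave.
With that fixed, B's statement is true, so B is a knight.
With that fixed, C's statement is true, so C is a knight.
With that fixed, D's statement is false, so D is a knave.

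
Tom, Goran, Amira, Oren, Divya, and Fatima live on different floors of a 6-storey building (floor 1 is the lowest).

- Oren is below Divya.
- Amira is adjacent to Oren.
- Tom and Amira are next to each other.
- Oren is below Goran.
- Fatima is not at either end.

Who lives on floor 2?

With clues 1–2, Divya is ruled out for floor 2.
With clues 1–4, Fatima and Goran are ruled out for floor 2.
With clues 1–5, Oren and Tom are ruled out for floor 2.
So floor 2 is Amira.

Amira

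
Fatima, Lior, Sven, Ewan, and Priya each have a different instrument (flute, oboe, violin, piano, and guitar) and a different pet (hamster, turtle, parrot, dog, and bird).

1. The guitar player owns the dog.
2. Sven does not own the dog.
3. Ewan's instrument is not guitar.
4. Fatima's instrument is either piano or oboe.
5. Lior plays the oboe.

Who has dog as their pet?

Priya

With clues 1–2, Sven is impossible for the one with pet dog.
With clues 1–3, Ewan is impossible for the one with pet dog.
With clues 1–4, Fatima is impossible for the one with pet dog.
With clues 1–5, Lior is impossible for the one with pet dog.
That leaves Priya.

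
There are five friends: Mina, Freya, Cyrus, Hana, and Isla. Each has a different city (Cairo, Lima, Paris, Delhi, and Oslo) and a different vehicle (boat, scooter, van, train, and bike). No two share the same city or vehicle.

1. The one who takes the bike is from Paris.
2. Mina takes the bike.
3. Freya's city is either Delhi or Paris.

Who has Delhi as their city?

With clues 1–2, Mina is impossible for the one with city Delhi.
With clues 1–3, Cyrus, Hana, and Isla are impossible for the one with city Delhi.
That leaves Freya.

Freya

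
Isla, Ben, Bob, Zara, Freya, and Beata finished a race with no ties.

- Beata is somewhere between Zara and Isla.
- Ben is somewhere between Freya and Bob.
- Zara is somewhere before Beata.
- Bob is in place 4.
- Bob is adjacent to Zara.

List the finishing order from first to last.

Freya, Ben, Zara, Bob, Beata, Isla

From clue 1: Beata is in {2,3,4,5}.
From clues 1–2: Ben is in {2,3,4,5}.
From clues 1–3: Isla is in {3,4,5,6}.
From clues 1–4: Bob → place 4.
From clues 1–5: Freya → place 1, Ben → place 2, Zara → place 3, Beata → place 5, Isla → place 6.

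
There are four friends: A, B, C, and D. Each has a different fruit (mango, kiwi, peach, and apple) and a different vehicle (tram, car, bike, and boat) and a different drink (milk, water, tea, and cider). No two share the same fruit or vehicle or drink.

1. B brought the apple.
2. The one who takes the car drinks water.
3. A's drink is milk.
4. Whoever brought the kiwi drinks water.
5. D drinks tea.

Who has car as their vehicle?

With clues 1–3, A is impossible for the one with vehicle car.
With clues 1–4, B is impossible for the one with vehicle car.
With clues 1–5, D is impossible for the one with vehicle car.
That leaves C.

C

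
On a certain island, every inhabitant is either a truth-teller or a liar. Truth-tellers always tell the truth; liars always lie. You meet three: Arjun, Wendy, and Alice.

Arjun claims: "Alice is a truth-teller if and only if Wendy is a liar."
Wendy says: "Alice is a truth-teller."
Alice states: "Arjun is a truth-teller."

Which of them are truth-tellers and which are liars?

Consider Arjun. Suppose Arjun is a truth-teller.
Then no assignment of the remaining roles makes every statement match its speaker's type — contradiction.
So Arjun is a liar.
With that fixed, Alice's statement is false, so Alice is a liar.
With that fixed, Wendy's statement is false, so Wendy is a liar.

Arjun: liar, Wendy: liar, Alice: liar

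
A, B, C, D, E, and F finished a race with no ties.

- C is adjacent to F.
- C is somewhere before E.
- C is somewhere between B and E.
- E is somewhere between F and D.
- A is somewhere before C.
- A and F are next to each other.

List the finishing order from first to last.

From clues 1–2: E is in {3,4,5,6}.
From clues 1–3: B is in {1,2,3}.
From clues 1–4: B is in {1,2}.
From clues 1–5: E → place 5, D → place 6.
From clues 1–6: B → place 1, A → place 2, F → place 3, C → place 4.

B, A, F, C, E, D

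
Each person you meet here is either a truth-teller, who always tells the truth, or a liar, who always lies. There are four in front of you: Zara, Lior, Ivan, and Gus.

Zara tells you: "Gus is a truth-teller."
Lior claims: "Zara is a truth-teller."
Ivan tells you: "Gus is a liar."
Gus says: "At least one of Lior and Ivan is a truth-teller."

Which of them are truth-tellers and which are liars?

Consider Zara. Suppose Zara is a liar.
Then no assignment of the remaining roles makes every statement match its speaker's type — contradiction.
So Zara is a truth-teller.
With that fixed, Lior's statement is true, so Lior is a truth-teller.
With that fixed, Gus's statement is true, so Gus is a truth-teller.
With that fixed, Ivan's statement is false, so Ivan is a liar.

Zara: truth-teller, Lior: truth-teller, Ivan: liar, Gus: truth-teller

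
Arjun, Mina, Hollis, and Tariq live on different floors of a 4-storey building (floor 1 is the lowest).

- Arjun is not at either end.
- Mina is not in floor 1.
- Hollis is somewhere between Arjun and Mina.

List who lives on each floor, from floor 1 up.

From clue 1: Arjun is in {2,3}.
From clues 1–3: Tariq → floor 1, Arjun → floor 2, Hollis → floor 3, Mina → floor 4.

Tariq, Arjun, Hollis, Mina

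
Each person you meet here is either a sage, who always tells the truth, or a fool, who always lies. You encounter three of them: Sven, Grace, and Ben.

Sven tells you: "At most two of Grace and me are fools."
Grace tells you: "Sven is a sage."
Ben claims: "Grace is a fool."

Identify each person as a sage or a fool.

Regardless of anyone's role, Sven's statement is true, so Sven is a sage.
With that fixed, Grace's statement is true, so Grace is a sage.
With that fixed, Ben's statement is false, so Ben is a fool.

Sven: sage, Grace: sage, Ben: fool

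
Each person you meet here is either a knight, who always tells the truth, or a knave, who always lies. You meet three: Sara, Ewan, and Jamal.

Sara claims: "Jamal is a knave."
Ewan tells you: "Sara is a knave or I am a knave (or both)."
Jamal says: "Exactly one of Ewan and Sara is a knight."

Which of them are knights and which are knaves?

Sara: knave, Ewan: knight, Jamal: knight

Consider Sara. Suppose Sara is a knight.
Then whichever role Ewan has, Ewan's statement has the wrong truth value — contradiction.
So Sara is a knave.
With that fixed, Ewan's statement is true, so Ewan is a knight.
With that fixed, Jamal's statement is true, so Jamal is a knight.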